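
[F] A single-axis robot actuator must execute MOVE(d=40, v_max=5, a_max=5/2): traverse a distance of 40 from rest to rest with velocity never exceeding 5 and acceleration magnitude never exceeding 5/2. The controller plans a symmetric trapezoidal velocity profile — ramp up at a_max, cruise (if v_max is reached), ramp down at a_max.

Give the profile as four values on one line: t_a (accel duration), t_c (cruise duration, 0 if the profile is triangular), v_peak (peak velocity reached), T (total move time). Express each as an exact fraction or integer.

vₘ²/aₘ = 5²/(5/2) = 10
40 ≥ 10 ⇒ cruise phase
t_a = 5/(5/2) = 2; v_peak = 5
d_cruise = 40 − 10 = 30; t_c = 30/5 = 6
T = 2·2 + 6 = 10

t_a=2 t_c=6 v_peak=5 T=10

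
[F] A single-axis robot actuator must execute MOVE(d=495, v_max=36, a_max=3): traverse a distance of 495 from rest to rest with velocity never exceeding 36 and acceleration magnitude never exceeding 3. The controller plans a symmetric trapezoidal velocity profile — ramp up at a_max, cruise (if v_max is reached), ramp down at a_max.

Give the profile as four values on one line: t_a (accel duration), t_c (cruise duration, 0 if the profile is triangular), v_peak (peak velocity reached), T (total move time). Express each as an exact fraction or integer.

t_a=12 t_c=7/4 v_peak=36 T=103/4

(v_max)²/a_max = 36²/3 = 432
495 ≥ 432 → trapezoidal
t_a = 36/3 = 12; v_peak = 36
d_cruise = 495 − 432 = 63; t_c = 63/36 = 7/4
T = 2·12 + 7/4 = 103/4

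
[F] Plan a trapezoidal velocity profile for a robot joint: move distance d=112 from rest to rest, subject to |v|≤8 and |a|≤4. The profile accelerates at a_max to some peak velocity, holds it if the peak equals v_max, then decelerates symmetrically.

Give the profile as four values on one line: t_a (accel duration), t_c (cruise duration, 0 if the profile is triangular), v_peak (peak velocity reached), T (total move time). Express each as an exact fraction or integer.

t_a=2 t_c=12 v_peak=8 T=16

v_max²/a_max = 8²/4 = 16
112 ≥ 16 ⇒ cruise phase
t_a = 8/4 = 2; v_peak = 8
d_cruise = 112 − 16 = 96; t_c = 96/8 = 12
T = 2·2 + 12 = 16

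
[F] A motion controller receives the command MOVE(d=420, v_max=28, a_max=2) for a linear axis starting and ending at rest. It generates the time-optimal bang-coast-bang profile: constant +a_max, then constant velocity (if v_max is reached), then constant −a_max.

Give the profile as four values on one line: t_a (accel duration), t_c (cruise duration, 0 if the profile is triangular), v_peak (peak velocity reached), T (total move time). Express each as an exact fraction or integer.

v_max²/a_max = 28²/2 = 392
420 ≥ 392 so v_max reached
t_a = 28/2 = 14; v_peak = 28
d_cruise = 420 − 392 = 28; t_c = 28/28 = 1
T = 2·14 + 1 = 29

t_a=14 t_c=1 v_peak=28 T=29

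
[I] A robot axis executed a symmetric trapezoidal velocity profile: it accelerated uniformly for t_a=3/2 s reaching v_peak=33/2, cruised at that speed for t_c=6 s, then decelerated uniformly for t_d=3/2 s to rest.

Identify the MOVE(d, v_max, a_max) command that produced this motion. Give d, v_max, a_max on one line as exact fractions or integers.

a_max = (33/2)/(3/2) = 11
d_a = ½·33/2·3/2 = 99/8; d_c = 33/2·6 = 99
d = 2·99/8 + 99 = 495/4
t_c = 6 > 0 so v_max = 33/2

d=495/4 v_max=33/2 a_max=11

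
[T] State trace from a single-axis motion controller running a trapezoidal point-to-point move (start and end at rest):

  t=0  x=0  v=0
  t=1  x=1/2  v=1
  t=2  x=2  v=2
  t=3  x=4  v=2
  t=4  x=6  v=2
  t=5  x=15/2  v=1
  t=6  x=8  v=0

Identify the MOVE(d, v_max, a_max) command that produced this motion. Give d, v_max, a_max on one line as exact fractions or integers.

final state: t=6, x=8, v=0 → d = 8
a_max = (1−0)/(1−0) = 1
max v = 2 over t∈[2,4] → v_max = 2
check: 2·(2+2) = 8 ✓

d=8 v_max=2 a_max=1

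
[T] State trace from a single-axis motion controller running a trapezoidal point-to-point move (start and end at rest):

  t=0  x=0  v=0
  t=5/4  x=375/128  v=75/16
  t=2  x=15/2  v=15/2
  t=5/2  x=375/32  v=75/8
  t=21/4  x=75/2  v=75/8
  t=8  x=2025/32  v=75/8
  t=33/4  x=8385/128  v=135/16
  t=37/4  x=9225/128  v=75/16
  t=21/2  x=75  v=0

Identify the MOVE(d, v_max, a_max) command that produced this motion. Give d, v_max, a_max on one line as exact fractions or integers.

final state: t=21/2, x=75, v=0 → d = 75
a_max = (75/16−0)/(5/4−0) = 15/4
max v = 75/8 over t∈[5/2,8] → v_max = 75/8
check: 75/8·(5/2+11/2) = 75 ✓

d=75 v_max=75/8 a_max=15/4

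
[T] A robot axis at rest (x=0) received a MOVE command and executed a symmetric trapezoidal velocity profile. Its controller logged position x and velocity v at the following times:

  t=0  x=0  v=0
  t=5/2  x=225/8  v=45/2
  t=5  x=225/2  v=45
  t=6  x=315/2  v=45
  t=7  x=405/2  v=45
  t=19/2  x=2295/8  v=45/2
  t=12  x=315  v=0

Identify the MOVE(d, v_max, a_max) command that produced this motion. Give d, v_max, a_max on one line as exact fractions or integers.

d=315 v_max=45 a_max=9

final state: t=12, x=315, v=0 → d = 315
a_max = (45/2−0)/(5/2−0) = 9
max v = 45 over t∈[5,7] → v_max = 45
check: 45·(5+2) = 315 ✓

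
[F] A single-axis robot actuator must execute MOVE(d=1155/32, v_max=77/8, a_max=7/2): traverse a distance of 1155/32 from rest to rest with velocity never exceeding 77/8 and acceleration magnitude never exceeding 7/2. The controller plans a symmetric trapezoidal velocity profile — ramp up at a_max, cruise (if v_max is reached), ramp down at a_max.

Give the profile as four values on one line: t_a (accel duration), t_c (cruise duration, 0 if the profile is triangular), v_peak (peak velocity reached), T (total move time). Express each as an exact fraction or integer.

vₘ²/aₘ = (77/8)²/(7/2) = 847/32
1155/32 ≥ 847/32 → trapezoidal
t_a = (77/8)/(7/2) = 11/4; v_peak = 77/8
d_cruise = 1155/32 − 847/32 = 77/8; t_c = (77/8)/(77/8) = 1
T = 2·11/4 + 1 = 13/2

t_a=11/4 t_c=1 v_peak=77/8 T=13/2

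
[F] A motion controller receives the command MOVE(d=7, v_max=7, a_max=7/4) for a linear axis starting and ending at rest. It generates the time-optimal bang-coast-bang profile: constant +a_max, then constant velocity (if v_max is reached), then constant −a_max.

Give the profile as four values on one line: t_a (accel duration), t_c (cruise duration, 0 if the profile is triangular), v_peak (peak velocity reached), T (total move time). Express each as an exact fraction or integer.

t_a=2 t_c=0 v_peak=7/2 T=4

vₘ²/aₘ = 7²/(7/4) = 28
7 < 28 ⇒ no cruise
v_peak = √(7·7/4) = √(49/4) = 7/2
t_a = (7/2)/(7/4) = 2; t_c = 0
T = 2·2 = 4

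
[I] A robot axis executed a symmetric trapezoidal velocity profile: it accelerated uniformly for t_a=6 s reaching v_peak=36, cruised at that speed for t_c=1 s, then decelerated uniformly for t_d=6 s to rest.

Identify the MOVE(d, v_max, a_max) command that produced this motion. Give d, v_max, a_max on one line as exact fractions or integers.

a_max = 36/6 = 6
d_a = ½·36·6 = 108; d_c = 36·1 = 36
d = 2·108 + 36 = 252
t_c = 1 > 0 so v_max = 36

d=252 v_max=36 a_max=6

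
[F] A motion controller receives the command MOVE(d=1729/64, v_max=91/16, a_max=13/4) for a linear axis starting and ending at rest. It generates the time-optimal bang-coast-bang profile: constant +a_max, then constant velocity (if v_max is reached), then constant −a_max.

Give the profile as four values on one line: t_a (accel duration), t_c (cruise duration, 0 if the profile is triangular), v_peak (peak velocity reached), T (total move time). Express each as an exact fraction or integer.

v_max²/a_max = (91/16)²/(13/4) = 637/64
1729/64 ≥ 637/64 → trapezoidal
t_a = (91/16)/(13/4) = 7/4; v_peak = 91/16
d_cruise = 1729/64 − 637/64 = 273/16; t_c = (273/16)/(91/16) = 3
T = 2·7/4 + 3 = 13/2

t_a=7/4 t_c=3 v_peak=91/16 T=13/2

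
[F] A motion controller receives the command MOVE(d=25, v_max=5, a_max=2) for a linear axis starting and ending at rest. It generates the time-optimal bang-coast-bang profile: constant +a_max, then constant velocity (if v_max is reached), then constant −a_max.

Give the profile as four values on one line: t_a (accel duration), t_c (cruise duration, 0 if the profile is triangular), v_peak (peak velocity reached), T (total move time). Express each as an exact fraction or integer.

vₘ²/aₘ = 5²/2 = 25/2
25 ≥ 25/2 → trapezoidal
t_a = 5/2; v_peak = 5
d_cruise = 25 − 25/2 = 25/2; t_c = (25/2)/5 = 5/2
T = 2·5/2 + 5/2 = 15/2

t_a=5/2 t_c=5/2 v_peak=5 T=15/2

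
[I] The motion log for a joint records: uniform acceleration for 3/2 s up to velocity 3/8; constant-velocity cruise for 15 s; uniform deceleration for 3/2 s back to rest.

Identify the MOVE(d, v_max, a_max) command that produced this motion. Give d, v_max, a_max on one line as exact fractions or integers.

a_max = (3/8)/(3/2) = 1/4
d_a = ½·3/8·3/2 = 9/32; d_c = 3/8·15 = 45/8
d = 2·9/32 + 45/8 = 99/16
t_c = 15 > 0 → v_max = v_peak = 3/8

d=99/16 v_max=3/8 a_max=1/4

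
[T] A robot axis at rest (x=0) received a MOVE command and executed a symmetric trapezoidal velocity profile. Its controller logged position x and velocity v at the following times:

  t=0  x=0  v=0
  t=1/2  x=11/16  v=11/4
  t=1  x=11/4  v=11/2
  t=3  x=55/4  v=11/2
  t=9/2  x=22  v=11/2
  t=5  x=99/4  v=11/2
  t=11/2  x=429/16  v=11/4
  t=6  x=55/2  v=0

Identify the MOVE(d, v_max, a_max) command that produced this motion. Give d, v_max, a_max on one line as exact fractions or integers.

final state: t=6, x=55/2, v=0 → d = 55/2
a_max = (11/4−0)/(1/2−0) = 11/2
max v = 11/2 over t∈[1,5] → v_max = 11/2
check: 11/2·(1+4) = 55/2 ✓

d=55/2 v_max=11/2 a_max=11/2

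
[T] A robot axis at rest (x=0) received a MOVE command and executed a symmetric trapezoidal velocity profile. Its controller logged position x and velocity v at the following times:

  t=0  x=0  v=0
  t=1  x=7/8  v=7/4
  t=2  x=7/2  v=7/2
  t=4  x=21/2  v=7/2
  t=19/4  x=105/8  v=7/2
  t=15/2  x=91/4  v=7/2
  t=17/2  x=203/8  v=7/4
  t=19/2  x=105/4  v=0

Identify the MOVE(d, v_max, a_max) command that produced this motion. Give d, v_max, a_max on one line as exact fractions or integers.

final state: t=19/2, x=105/4, v=0 → d = 105/4
a_max = (7/4−0)/(1−0) = 7/4
max v = 7/2 over t∈[2,15/2] → v_max = 7/2
check: 7/2·(2+11/2) = 105/4 ✓

d=105/4 v_max=7/2 a_max=7/4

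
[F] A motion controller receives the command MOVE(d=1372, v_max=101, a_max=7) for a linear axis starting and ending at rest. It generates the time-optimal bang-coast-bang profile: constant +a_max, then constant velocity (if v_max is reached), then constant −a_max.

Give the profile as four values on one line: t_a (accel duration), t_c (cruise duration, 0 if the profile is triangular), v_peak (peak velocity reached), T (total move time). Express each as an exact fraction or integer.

(v_max)²/a_max = 101²/7 = 10201/7
1372 < 10201/7 ⇒ no cruise
v_peak = √(1372·7) = √9604 = 98
t_a = 98/7 = 14; t_c = 0
T = 2·14 = 28

t_a=14 t_c=0 v_peak=98 T=28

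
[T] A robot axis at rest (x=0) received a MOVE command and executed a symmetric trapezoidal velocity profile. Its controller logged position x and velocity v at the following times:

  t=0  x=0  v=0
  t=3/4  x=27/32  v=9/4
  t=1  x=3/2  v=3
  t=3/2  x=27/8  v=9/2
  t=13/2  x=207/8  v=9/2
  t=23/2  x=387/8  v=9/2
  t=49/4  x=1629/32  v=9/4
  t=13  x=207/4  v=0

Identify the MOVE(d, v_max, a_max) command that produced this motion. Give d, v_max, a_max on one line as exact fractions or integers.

d=207/4 v_max=9/2 a_max=3

final state: t=13, x=207/4, v=0 → d = 207/4
a_max = (9/4−0)/(3/4−0) = 3
max v = 9/2 over t∈[3/2,23/2] → v_max = 9/2
check: 9/2·(3/2+10) = 207/4 ✓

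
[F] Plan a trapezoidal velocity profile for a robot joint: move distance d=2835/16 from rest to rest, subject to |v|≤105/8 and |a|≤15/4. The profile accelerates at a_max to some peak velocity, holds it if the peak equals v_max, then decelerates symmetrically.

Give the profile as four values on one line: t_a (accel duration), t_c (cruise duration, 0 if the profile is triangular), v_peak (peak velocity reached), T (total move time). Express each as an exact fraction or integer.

t_a=7/2 t_c=10 v_peak=105/8 T=17

vₘ²/aₘ = (105/8)²/(15/4) = 735/16
2835/16 ≥ 735/16 so v_max reached
t_a = (105/8)/(15/4) = 7/2; v_peak = 105/8
d_cruise = 2835/16 − 735/16 = 525/4; t_c = (525/4)/(105/8) = 10
T = 2·7/2 + 10 = 17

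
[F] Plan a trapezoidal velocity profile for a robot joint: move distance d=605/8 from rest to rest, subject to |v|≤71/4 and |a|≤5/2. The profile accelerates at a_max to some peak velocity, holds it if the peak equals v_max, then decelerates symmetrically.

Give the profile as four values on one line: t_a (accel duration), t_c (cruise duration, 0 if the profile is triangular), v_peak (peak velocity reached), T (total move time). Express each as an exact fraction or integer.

t_a=11/2 t_c=0 v_peak=55/4 T=11

(v_max)²/a_max = (71/4)²/(5/2) = 5041/40
605/8 < 5041/40 ⇒ no cruise
v_peak = √(605/8·5/2) = √(3025/16) = 55/4
t_a = (55/4)/(5/2) = 11/2; t_c = 0
T = 2·11/2 = 11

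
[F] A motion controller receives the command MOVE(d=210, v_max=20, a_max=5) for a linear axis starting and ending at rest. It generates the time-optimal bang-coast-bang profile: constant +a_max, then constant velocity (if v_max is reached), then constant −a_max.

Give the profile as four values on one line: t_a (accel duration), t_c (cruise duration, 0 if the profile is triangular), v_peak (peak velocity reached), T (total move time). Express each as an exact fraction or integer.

t_a=4 t_c=13/2 v_peak=20 T=29/2

vₘ²/aₘ = 20²/5 = 80
210 ≥ 80 ⇒ cruise phase
t_a = 20/5 = 4; v_peak = 20
d_cruise = 210 − 80 = 130; t_c = 130/20 = 13/2
T = 2·4 + 13/2 = 29/2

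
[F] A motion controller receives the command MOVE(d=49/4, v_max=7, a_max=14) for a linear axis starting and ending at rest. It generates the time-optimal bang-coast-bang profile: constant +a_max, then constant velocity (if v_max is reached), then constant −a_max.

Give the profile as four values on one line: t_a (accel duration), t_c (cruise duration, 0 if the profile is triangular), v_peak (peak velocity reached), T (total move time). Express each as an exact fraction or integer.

t_a=1/2 t_c=5/4 v_peak=7 T=9/4

(v_max)²/a_max = 7²/14 = 7/2
49/4 ≥ 7/2 ⇒ cruise phase
t_a = 7/14 = 1/2; v_peak = 7
d_cruise = 49/4 − 7/2 = 35/4; t_c = (35/4)/7 = 5/4
T = 2·1/2 + 5/4 = 9/4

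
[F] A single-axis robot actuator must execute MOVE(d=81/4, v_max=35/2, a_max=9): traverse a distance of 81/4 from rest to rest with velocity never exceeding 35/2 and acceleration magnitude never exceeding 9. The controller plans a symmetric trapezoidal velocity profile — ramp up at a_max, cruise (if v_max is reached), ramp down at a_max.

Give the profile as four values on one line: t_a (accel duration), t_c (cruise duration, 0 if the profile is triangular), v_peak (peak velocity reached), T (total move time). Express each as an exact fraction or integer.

t_a=3/2 t_c=0 v_peak=27/2 T=3

(v_max)²/a_max = (35/2)²/9 = 1225/36
81/4 < 1225/36 so t_c = 0
v_peak = √(81/4·9) = √(729/4) = 27/2
t_a = (27/2)/9 = 3/2; t_c = 0
T = 2·3/2 = 3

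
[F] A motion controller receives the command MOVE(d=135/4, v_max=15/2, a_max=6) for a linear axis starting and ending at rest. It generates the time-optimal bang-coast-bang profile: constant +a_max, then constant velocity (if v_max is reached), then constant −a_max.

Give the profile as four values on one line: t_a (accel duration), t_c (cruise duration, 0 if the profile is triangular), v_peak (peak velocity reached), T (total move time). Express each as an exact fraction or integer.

(v_max)²/a_max = (15/2)²/6 = 75/8
135/4 ≥ 75/8 so v_max reached
t_a = (15/2)/6 = 5/4; v_peak = 15/2
d_cruise = 135/4 − 75/8 = 195/8; t_c = (195/8)/(15/2) = 13/4
T = 2·5/4 + 13/4 = 23/4

t_a=5/4 t_c=13/4 v_peak=15/2 T=23/4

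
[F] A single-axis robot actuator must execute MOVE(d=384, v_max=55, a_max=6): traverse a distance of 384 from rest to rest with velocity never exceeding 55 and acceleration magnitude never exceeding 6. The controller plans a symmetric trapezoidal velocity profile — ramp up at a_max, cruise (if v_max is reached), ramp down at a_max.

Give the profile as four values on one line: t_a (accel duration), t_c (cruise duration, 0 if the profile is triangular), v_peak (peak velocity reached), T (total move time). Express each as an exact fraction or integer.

vₘ²/aₘ = 55²/6 = 3025/6
384 < 3025/6 ⇒ no cruise
v_peak = √(384·6) = √2304 = 48
t_a = 48/6 = 8; t_c = 0
T = 2·8 = 16

t_a=8 t_c=0 v_peak=48 T=16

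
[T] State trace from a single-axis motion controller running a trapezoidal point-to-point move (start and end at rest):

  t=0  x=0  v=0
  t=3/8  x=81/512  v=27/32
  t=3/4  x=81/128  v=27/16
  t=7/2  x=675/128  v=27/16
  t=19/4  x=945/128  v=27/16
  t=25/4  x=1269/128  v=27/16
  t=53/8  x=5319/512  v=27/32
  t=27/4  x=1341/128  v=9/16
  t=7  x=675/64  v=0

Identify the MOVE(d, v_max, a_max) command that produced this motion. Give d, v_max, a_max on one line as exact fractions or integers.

final state: t=7, x=675/64, v=0 → d = 675/64
a_max = (27/32−0)/(3/8−0) = 9/4
max v = 27/16 over t∈[3/4,25/4] → v_max = 27/16
check: 27/16·(3/4+11/2) = 675/64 ✓

d=675/64 v_max=27/16 a_max=9/4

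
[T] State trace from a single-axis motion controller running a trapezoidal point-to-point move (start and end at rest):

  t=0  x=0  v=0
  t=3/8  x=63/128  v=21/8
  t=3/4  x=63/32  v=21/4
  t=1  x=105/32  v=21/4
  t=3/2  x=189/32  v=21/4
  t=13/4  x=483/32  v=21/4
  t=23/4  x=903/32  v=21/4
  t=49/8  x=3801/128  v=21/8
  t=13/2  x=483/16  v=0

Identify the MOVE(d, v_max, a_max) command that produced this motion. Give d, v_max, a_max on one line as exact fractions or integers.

final state: t=13/2, x=483/16, v=0 → d = 483/16
a_max = (21/8−0)/(3/8−0) = 7
max v = 21/4 over t∈[3/4,23/4] → v_max = 21/4
check: 21/4·(3/4+5) = 483/16 ✓

d=483/16 v_max=21/4 a_max=7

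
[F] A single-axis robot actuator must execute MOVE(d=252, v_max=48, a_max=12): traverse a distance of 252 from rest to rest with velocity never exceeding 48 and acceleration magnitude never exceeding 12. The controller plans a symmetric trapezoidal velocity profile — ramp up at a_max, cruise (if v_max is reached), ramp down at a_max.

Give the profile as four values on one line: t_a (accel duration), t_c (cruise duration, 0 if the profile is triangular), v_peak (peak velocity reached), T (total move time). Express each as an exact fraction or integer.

t_a=4 t_c=5/4 v_peak=48 T=37/4

v_max²/a_max = 48²/12 = 192
252 ≥ 192 → trapezoidal
t_a = 48/12 = 4; v_peak = 48
d_cruise = 252 − 192 = 60; t_c = 60/48 = 5/4
T = 2·4 + 5/4 = 37/4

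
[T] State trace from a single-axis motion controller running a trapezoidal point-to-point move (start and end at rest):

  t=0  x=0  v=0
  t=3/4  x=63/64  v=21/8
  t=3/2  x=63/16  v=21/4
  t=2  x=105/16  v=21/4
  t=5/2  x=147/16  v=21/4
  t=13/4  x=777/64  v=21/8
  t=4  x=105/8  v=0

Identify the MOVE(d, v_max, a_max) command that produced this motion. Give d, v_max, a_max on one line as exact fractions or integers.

d=105/8 v_max=21/4 a_max=7/2

final state: t=4, x=105/8, v=0 → d = 105/8
a_max = (21/8−0)/(3/4−0) = 7/2
max v = 21/4 over t∈[3/2,5/2] → v_max = 21/4
check: 21/4·(3/2+1) = 105/8 ✓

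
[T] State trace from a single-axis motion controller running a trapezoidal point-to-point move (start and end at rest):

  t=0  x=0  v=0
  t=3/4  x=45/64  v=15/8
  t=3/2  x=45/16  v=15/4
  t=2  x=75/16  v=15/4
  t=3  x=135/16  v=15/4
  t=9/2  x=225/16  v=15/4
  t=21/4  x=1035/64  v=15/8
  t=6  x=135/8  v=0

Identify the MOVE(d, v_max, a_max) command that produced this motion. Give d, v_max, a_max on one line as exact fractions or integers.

d=135/8 v_max=15/4 a_max=5/2

final state: t=6, x=135/8, v=0 → d = 135/8
a_max = (15/8−0)/(3/4−0) = 5/2
max v = 15/4 over t∈[3/2,9/2] → v_max = 15/4
check: 15/4·(3/2+3) = 135/8 ✓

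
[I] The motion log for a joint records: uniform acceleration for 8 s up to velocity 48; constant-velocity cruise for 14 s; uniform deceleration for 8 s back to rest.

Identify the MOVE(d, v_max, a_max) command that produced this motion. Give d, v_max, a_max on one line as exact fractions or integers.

a_max = 48/8 = 6
d_a = ½·48·8 = 192; d_c = 48·14 = 672
d = 2·192 + 672 = 1056
t_c = 14 > 0 ⇒ limit active, v_max = 48

d=1056 v_max=48 a_max=6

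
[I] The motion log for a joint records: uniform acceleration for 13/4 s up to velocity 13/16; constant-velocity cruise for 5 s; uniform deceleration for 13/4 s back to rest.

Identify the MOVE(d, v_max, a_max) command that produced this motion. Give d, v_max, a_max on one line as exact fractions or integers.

a_max = (13/16)/(13/4) = 1/4
d_a = ½·13/16·13/4 = 169/128; d_c = 13/16·5 = 65/16
d = 2·169/128 + 65/16 = 429/64
t_c = 5 > 0 so v_max = 13/16

d=429/64 v_max=13/16 a_max=1/4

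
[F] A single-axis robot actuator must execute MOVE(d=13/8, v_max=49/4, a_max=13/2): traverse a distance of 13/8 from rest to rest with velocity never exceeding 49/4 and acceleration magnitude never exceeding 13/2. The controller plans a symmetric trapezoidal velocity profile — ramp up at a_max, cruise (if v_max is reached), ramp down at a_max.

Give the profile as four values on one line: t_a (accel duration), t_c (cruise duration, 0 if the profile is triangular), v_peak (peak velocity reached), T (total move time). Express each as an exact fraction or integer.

v_max²/a_max = (49/4)²/(13/2) = 2401/104
13/8 < 2401/104 so t_c = 0
v_peak = √(13/8·13/2) = √(169/16) = 13/4
t_a = (13/4)/(13/2) = 1/2; t_c = 0
T = 2·1/2 = 1

t_a=1/2 t_c=0 v_peak=13/4 T=1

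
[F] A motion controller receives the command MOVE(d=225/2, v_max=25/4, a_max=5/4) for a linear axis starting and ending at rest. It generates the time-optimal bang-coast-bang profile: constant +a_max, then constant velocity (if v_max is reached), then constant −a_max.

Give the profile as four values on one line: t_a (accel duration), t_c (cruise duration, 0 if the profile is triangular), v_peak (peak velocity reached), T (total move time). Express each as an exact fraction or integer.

t_a=5 t_c=13 v_peak=25/4 T=23

vₘ²/aₘ = (25/4)²/(5/4) = 125/4
225/2 ≥ 125/4 → trapezoidal
t_a = (25/4)/(5/4) = 5; v_peak = 25/4
d_cruise = 225/2 − 125/4 = 325/4; t_c = (325/4)/(25/4) = 13
T = 2·5 + 13 = 23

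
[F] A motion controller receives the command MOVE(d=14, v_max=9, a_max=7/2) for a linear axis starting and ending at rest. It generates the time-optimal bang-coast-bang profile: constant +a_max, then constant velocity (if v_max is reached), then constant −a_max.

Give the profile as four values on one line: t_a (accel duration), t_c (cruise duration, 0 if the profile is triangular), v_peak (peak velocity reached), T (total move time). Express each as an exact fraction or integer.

t_a=2 t_c=0 v_peak=7 T=4

(v_max)²/a_max = 9²/(7/2) = 162/7
14 < 162/7 → triangular
v_peak = √(14·7/2) = √49 = 7
t_a = 7/(7/2) = 2; t_c = 0
T = 2·2 = 4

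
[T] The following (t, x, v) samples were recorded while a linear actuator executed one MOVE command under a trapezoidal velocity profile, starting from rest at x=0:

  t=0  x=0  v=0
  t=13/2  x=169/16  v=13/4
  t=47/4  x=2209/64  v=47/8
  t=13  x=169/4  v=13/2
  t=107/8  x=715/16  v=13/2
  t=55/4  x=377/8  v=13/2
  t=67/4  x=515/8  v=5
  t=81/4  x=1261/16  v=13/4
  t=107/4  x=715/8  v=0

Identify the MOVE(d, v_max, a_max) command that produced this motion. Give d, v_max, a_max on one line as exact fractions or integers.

final state: t=107/4, x=715/8, v=0 → d = 715/8
a_max = (13/4−0)/(13/2−0) = 1/2
max v = 13/2 over t∈[13,55/4] → v_max = 13/2
check: 13/2·(13+3/4) = 715/8 ✓

d=715/8 v_max=13/2 a_max=1/2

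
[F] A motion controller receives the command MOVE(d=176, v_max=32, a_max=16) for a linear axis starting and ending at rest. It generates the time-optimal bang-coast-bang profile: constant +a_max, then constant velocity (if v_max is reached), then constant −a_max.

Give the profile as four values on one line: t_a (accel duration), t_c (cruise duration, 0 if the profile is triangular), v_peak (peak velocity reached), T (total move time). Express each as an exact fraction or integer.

v_max²/a_max = 32²/16 = 64
176 ≥ 64 ⇒ cruise phase
t_a = 32/16 = 2; v_peak = 32
d_cruise = 176 − 64 = 112; t_c = 112/32 = 7/2
T = 2·2 + 7/2 = 15/2

t_a=2 t_c=7/2 v_peak=32 T=15/2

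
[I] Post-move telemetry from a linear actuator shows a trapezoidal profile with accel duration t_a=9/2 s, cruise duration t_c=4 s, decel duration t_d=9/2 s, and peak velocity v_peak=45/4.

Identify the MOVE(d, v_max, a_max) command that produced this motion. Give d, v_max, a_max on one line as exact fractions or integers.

d=765/8 v_max=45/4 a_max=5/2

a_max = (45/4)/(9/2) = 5/2
d_a = ½·45/4·9/2 = 405/16; d_c = 45/4·4 = 45
d = 2·405/16 + 45 = 765/8
t_c = 4 > 0 so v_max = 45/4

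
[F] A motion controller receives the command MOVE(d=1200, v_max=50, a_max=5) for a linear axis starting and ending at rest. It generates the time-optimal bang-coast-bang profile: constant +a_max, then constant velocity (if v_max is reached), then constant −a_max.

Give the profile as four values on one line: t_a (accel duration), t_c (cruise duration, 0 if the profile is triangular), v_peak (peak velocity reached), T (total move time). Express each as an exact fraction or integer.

t_a=10 t_c=14 v_peak=50 T=34

(v_max)²/a_max = 50²/5 = 500
1200 ≥ 500 so v_max reached
t_a = 50/5 = 10; v_peak = 50
d_cruise = 1200 − 500 = 700; t_c = 700/50 = 14
T = 2·10 + 14 = 34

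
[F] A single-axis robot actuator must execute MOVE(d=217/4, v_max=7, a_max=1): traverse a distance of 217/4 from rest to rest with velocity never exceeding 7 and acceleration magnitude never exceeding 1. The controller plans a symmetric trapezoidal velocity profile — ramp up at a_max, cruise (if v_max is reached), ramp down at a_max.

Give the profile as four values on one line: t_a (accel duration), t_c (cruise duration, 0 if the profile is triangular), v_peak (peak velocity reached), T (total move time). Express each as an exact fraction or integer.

t_a=7 t_c=3/4 v_peak=7 T=59/4

vₘ²/aₘ = 7²/1 = 49
217/4 ≥ 49 → trapezoidal
t_a = 7/1 = 7; v_peak = 7
d_cruise = 217/4 − 49 = 21/4; t_c = (21/4)/7 = 3/4
T = 2·7 + 3/4 = 59/4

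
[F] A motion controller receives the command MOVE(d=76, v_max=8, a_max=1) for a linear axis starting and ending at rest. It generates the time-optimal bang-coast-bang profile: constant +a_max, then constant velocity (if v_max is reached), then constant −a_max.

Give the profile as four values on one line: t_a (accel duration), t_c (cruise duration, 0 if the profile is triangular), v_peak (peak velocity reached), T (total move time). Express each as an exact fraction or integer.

t_a=8 t_c=3/2 v_peak=8 T=35/2

v_max²/a_max = 8²/1 = 64
76 ≥ 64 → trapezoidal
t_a = 8/1 = 8; v_peak = 8
d_cruise = 76 − 64 = 12; t_c = 12/8 = 3/2
T = 2·8 + 3/2 = 35/2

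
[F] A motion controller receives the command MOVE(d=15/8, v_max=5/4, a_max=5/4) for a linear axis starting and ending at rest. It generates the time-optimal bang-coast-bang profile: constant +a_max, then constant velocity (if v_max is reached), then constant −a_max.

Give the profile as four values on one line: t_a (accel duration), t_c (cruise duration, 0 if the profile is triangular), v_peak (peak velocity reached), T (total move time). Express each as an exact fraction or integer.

vₘ²/aₘ = (5/4)²/(5/4) = 5/4
15/8 ≥ 5/4 ⇒ cruise phase
t_a = (5/4)/(5/4) = 1; v_peak = 5/4
d_cruise = 15/8 − 5/4 = 5/8; t_c = (5/8)/(5/4) = 1/2
T = 2·1 + 1/2 = 5/2

t_a=1 t_c=1/2 v_peak=5/4 T=5/2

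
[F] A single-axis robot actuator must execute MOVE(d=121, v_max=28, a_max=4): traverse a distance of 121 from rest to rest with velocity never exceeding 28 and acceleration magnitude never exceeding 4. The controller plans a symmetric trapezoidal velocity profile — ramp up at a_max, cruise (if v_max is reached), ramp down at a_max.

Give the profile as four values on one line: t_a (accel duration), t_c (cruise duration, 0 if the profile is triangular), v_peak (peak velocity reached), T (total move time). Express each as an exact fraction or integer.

v_max²/a_max = 28²/4 = 196
121 < 196 so t_c = 0
v_peak = √(121·4) = √484 = 22
t_a = 22/4 = 11/2; t_c = 0
T = 2·11/2 = 11

t_a=11/2 t_c=0 v_peak=22 T=11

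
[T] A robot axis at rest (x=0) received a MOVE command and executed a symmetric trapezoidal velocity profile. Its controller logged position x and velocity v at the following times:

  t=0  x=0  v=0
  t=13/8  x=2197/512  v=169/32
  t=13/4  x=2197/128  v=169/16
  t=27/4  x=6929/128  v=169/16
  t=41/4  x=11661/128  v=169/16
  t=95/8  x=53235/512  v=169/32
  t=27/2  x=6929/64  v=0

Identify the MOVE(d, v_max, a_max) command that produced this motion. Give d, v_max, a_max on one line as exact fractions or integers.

d=6929/64 v_max=169/16 a_max=13/4

final state: t=27/2, x=6929/64, v=0 → d = 6929/64
a_max = (169/32−0)/(13/8−0) = 13/4
max v = 169/16 over t∈[13/4,41/4] → v_max = 169/16
check: 169/16·(13/4+7) = 6929/64 ✓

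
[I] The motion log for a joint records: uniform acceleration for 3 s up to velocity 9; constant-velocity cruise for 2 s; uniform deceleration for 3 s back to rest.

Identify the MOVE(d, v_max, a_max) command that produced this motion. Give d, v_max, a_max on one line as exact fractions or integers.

d=45 v_max=9 a_max=3

a_max = 9/3 = 3
d_a = ½·9·3 = 27/2; d_c = 9·2 = 18
d = 2·27/2 + 18 = 45
t_c = 2 > 0 so v_max = 9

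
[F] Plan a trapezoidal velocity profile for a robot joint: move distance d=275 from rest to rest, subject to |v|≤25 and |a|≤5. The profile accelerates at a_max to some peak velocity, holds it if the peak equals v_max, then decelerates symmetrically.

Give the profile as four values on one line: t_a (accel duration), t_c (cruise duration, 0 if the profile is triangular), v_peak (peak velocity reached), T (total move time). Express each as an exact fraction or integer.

t_a=5 t_c=6 v_peak=25 T=16

vₘ²/aₘ = 25²/5 = 125
275 ≥ 125 ⇒ cruise phase
t_a = 25/5 = 5; v_peak = 25
d_cruise = 275 − 125 = 150; t_c = 150/25 = 6
T = 2·5 + 6 = 16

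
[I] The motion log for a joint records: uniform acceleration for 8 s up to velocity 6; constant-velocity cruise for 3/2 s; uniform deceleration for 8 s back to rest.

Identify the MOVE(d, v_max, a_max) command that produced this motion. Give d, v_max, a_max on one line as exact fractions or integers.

a_max = 6/8 = 3/4
d_a = ½·6·8 = 24; d_c = 6·3/2 = 9
d = 2·24 + 9 = 57
t_c = 3/2 > 0 → v_max = v_peak = 6

d=57 v_max=6 a_max=3/4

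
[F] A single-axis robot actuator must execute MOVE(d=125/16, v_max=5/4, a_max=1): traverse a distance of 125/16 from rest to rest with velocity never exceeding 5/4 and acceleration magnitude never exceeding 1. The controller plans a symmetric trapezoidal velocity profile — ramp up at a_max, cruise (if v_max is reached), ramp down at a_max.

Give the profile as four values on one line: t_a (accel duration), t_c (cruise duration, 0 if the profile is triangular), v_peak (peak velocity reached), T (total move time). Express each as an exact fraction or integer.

t_a=5/4 t_c=5 v_peak=5/4 T=15/2

v_max²/a_max = (5/4)²/1 = 25/16
125/16 ≥ 25/16 so v_max reached
t_a = (5/4)/1 = 5/4; v_peak = 5/4
d_cruise = 125/16 − 25/16 = 25/4; t_c = (25/4)/(5/4) = 5
T = 2·5/4 + 5 = 15/2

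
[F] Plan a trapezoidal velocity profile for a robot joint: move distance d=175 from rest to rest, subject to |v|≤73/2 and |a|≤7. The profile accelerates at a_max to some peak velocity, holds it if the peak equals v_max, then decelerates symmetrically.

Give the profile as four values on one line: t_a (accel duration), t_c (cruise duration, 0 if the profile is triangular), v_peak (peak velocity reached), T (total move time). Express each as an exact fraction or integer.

v_max²/a_max = (73/2)²/7 = 5329/28
175 < 5329/28 → triangular
v_peak = √(175·7) = √1225 = 35
t_a = 35/7 = 5; t_c = 0
T = 2·5 = 10

t_a=5 t_c=0 v_peak=35 T=10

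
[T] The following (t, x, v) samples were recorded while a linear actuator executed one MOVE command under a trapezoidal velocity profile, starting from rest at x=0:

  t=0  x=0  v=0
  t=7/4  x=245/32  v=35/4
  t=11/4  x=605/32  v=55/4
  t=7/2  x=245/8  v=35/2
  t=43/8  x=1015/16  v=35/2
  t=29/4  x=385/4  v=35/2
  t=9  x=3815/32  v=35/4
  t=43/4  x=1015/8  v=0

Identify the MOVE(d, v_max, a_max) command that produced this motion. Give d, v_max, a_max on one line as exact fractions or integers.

d=1015/8 v_max=35/2 a_max=5

final state: t=43/4, x=1015/8, v=0 → d = 1015/8
a_max = (35/4−0)/(7/4−0) = 5
max v = 35/2 over t∈[7/2,29/4] → v_max = 35/2
check: 35/2·(7/2+15/4) = 1015/8 ✓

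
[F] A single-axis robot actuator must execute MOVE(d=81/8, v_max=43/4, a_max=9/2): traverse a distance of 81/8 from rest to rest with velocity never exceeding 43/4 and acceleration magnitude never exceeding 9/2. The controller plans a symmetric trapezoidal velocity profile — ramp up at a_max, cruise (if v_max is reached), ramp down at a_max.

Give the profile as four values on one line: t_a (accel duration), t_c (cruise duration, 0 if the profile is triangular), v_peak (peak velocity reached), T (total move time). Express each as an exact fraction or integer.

t_a=3/2 t_c=0 v_peak=27/4 T=3

(v_max)²/a_max = (43/4)²/(9/2) = 1849/72
81/8 < 1849/72 ⇒ no cruise
v_peak = √(81/8·9/2) = √(729/16) = 27/4
t_a = (27/4)/(9/2) = 3/2; t_c = 0
T = 2·3/2 = 3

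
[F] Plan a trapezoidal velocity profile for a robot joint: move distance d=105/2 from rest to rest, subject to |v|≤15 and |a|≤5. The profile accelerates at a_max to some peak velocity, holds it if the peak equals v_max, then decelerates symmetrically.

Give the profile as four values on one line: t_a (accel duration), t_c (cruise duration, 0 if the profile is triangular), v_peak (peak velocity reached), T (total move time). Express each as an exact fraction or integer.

(v_max)²/a_max = 15²/5 = 45
105/2 ≥ 45 ⇒ cruise phase
t_a = 15/5 = 3; v_peak = 15
d_cruise = 105/2 − 45 = 15/2; t_c = (15/2)/15 = 1/2
T = 2·3 + 1/2 = 13/2

t_a=3 t_c=1/2 v_peak=15 T=13/2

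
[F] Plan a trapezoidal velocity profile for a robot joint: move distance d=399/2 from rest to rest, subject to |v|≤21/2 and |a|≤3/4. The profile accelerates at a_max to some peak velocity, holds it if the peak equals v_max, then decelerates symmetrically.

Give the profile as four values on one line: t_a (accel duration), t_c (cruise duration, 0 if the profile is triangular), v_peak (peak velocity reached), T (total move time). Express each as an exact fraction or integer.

(v_max)²/a_max = (21/2)²/(3/4) = 147
399/2 ≥ 147 so v_max reached
t_a = (21/2)/(3/4) = 14; v_peak = 21/2
d_cruise = 399/2 − 147 = 105/2; t_c = (105/2)/(21/2) = 5
T = 2·14 + 5 = 33

t_a=14 t_c=5 v_peak=21/2 T=33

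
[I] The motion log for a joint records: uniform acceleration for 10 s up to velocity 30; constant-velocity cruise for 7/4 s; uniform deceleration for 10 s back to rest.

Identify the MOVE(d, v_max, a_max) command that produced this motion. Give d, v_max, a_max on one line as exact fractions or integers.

a_max = 30/10 = 3
d_a = ½·30·10 = 150; d_c = 30·7/4 = 105/2
d = 2·150 + 105/2 = 705/2
t_c = 7/4 > 0 → v_max = v_peak = 30

d=705/2 v_max=30 a_max=3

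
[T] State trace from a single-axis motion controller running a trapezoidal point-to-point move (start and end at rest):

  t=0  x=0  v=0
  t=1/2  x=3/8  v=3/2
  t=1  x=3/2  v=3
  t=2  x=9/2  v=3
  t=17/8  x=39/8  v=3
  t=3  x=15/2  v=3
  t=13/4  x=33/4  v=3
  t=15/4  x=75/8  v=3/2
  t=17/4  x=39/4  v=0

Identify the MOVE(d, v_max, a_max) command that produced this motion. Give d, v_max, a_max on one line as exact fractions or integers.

final state: t=17/4, x=39/4, v=0 → d = 39/4
a_max = (3/2−0)/(1/2−0) = 3
max v = 3 over t∈[1,13/4] → v_max = 3
check: 3·(1+9/4) = 39/4 ✓

d=39/4 v_max=3 a_max=3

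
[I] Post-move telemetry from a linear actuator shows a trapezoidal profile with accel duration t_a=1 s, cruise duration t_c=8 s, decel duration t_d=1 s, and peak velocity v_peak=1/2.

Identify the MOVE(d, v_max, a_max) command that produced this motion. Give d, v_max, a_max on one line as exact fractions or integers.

d=9/2 v_max=1/2 a_max=1/2

a_max = (1/2)/1 = 1/2
d_a = ½·1/2·1 = 1/4; d_c = 1/2·8 = 4
d = 2·1/4 + 4 = 9/2
t_c = 8 > 0 → v_max = v_peak = 1/2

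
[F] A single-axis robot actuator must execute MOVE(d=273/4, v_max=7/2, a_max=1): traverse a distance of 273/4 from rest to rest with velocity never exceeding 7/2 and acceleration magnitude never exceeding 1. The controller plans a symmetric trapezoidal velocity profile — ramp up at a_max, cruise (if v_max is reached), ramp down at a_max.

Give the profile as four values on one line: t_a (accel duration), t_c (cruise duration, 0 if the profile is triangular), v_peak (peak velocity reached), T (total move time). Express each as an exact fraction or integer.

t_a=7/2 t_c=16 v_peak=7/2 T=23

vₘ²/aₘ = (7/2)²/1 = 49/4
273/4 ≥ 49/4 ⇒ cruise phase
t_a = (7/2)/1 = 7/2; v_peak = 7/2
d_cruise = 273/4 − 49/4 = 56; t_c = 56/(7/2) = 16
T = 2·7/2 + 16 = 23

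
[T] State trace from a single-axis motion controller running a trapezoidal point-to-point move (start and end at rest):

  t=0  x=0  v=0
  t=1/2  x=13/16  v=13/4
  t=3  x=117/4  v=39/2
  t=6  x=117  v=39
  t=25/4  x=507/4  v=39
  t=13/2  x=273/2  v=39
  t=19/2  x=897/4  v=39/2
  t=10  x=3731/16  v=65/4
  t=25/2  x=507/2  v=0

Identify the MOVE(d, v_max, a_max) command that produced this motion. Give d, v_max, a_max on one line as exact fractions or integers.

final state: t=25/2, x=507/2, v=0 → d = 507/2
a_max = (13/4−0)/(1/2−0) = 13/2
max v = 39 over t∈[6,13/2] → v_max = 39
check: 39·(6+1/2) = 507/2 ✓

d=507/2 v_max=39 a_max=13/2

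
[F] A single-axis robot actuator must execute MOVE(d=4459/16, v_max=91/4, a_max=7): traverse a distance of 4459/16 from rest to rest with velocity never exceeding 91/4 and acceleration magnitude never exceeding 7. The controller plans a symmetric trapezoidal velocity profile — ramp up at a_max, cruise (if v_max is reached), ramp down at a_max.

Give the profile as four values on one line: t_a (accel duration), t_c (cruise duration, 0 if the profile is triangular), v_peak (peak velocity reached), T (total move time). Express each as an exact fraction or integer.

t_a=13/4 t_c=9 v_peak=91/4 T=31/2

v_max²/a_max = (91/4)²/7 = 1183/16
4459/16 ≥ 1183/16 so v_max reached
t_a = (91/4)/7 = 13/4; v_peak = 91/4
d_cruise = 4459/16 − 1183/16 = 819/4; t_c = (819/4)/(91/4) = 9
T = 2·13/4 + 9 = 31/2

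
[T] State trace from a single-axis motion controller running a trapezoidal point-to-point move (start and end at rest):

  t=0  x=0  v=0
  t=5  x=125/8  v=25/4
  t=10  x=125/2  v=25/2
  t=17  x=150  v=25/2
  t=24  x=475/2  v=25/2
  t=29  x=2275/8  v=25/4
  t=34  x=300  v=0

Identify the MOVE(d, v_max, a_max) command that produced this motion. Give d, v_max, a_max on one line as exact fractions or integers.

final state: t=34, x=300, v=0 → d = 300
a_max = (25/4−0)/(5−0) = 5/4
max v = 25/2 over t∈[10,24] → v_max = 25/2
check: 25/2·(10+14) = 300 ✓

d=300 v_max=25/2 a_max=5/4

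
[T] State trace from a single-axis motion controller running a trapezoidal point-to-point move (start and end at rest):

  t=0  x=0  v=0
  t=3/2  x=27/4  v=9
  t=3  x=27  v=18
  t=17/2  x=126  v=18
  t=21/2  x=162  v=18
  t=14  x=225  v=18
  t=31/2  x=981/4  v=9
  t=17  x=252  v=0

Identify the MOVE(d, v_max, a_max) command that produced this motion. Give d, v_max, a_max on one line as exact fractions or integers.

d=252 v_max=18 a_max=6

final state: t=17, x=252, v=0 → d = 252
a_max = (9−0)/(3/2−0) = 6
max v = 18 over t∈[3,14] → v_max = 18
check: 18·(3+11) = 252 ✓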